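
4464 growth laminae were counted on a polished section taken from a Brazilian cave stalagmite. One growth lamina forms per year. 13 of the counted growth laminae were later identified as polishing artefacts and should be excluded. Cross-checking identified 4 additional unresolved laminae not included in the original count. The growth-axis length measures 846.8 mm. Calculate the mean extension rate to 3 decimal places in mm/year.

0.190 mm/year

True growth lamina count = 4464 − 13 + 4 = 4455.
Mean rate = 846.8 mm / 4455 years ≈ 0.190 mm/year.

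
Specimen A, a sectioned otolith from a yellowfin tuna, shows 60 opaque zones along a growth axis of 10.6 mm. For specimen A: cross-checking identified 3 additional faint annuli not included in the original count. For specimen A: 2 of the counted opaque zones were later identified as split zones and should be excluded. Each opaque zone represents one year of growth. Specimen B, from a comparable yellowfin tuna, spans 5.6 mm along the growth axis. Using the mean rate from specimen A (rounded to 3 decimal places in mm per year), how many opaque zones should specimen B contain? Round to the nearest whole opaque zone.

Specimen A: correcting the raw count gives 60 − 2 + 3 = 61 true opaque zones.
A: Mean rate = 10.6 mm / 61 years ≈ 0.174 mm/yr.
Specimen B: 5.6 mm / 0.174 mm per year = 32.18 years ≈ 32 opaque zones.

32 opaque zones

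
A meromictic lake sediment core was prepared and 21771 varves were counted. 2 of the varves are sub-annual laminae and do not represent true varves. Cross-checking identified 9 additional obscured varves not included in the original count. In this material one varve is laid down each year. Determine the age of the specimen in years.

True varve count = 21771 − 2 + 9 = 21778.
With a one-to-one varve periodicity this is 21778 years.

21778 yr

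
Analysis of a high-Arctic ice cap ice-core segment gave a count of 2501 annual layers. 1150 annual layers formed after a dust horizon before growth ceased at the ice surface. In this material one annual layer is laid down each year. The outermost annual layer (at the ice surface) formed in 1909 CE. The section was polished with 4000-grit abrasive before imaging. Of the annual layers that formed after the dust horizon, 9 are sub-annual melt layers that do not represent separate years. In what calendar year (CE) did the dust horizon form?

1150 annual layers post-date the dust horizon.
1150 − 9 false = 1141 true annual layers after the dust horizon.
Counting back 1141 years from 1909 CE places the dust horizon in 1909 − 1141 = 768 CE.

768 CE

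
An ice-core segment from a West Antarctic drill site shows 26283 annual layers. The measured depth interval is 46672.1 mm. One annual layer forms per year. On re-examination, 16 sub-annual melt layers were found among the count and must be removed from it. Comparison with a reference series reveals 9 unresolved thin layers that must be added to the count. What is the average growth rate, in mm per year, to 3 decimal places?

1.776 mm per year

Correcting the raw count gives 26283 − 16 + 9 = 26276 true annual layers.
Mean rate = 46672.1 mm / 26276 years ≈ 1.776 mm per year.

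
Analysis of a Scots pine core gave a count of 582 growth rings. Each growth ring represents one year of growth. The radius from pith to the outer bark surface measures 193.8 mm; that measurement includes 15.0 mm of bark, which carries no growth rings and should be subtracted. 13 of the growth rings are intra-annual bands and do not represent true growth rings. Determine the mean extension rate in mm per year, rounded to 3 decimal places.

0.314 mm per year

After corrections the count is 582 − 13 = 569 growth rings.
Removing the 15.0 mm offcut leaves 193.8 − 15.0 = 178.8 mm.
178.8 mm over 569 years gives 178.8 / 569 ≈ 0.314 mm per year.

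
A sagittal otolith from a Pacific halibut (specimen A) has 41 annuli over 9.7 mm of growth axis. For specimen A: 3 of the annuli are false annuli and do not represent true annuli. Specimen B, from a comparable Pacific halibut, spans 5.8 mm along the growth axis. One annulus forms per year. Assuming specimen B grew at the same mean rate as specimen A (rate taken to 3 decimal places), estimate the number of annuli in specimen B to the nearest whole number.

23 annuli

Specimen A: after corrections the count is 41 − 3 = 38 annuli.
A: Mean rate = 9.7 mm / 38 years ≈ 0.255 mm/year.
Specimen B: 5.8 mm / 0.255 mm per year = 22.75 years ≈ 23 annuli.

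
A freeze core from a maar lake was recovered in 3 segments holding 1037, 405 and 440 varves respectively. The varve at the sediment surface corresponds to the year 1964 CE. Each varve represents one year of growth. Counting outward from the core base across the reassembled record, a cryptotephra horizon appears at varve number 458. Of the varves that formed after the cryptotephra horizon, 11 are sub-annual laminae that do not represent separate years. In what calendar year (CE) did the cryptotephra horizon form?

Total varves = 1037 + 405 + 440 = 1882.
Between varve 458 and the sediment surface there are 1882 − 458 = 1424 varves.
1424 − 11 false = 1413 true varves after the cryptotephra horizon.
Counting back 1413 years from 1964 CE places the cryptotephra horizon in 1964 − 1413 = 551 CE.

551 CE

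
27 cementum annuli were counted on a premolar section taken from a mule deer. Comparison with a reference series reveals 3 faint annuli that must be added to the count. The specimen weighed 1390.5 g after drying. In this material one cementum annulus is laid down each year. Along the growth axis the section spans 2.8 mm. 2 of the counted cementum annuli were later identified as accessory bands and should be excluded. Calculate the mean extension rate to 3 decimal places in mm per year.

After corrections the count is 27 − 2 + 3 = 28 cementum annuli.
Mean rate = 2.8 mm / 28 years ≈ 0.100 mm per year.

0.100 mm per year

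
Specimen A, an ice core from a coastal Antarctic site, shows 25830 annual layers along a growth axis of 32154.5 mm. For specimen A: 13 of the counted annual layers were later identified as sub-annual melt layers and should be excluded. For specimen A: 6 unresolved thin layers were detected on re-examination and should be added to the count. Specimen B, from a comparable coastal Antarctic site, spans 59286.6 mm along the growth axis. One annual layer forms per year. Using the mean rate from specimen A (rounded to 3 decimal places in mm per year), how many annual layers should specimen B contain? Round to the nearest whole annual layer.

Specimen A: true annual layer count = 25830 − 13 + 6 = 25823.
A: Extension rate ≈ 32154.5 / 25823 = 1.245 mm/year.
B spans 59286.6 / 1.245 = 47619.76 years ≈ 47620 annual layers.

47620 annual layers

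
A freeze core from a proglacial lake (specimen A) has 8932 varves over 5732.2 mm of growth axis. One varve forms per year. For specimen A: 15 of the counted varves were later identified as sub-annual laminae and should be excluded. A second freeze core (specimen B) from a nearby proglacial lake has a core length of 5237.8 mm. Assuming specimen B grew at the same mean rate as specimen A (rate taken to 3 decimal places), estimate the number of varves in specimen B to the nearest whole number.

8146 varves

Specimen A: after corrections the count is 8932 − 15 = 8917 varves.
A: Mean rate = 5732.2 mm / 8917 years ≈ 0.643 mm per year.
Specimen B: 5237.8 mm / 0.643 mm per year = 8145.88 years ≈ 8146 varves.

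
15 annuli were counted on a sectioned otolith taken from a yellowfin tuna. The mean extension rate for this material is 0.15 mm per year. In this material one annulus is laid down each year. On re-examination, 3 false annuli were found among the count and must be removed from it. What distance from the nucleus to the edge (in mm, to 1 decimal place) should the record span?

True annulus count = 15 − 3 = 12.
Length ≈ 0.15 × 12 = 1.8 mm.

1.8 mm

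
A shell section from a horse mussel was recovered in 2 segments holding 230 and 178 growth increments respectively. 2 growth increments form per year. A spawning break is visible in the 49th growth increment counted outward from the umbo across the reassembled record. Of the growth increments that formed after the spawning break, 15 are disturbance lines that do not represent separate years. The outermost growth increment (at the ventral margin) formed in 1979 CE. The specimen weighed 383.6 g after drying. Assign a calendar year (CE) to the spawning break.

1807 CE

Total growth increments = 230 + 178 = 408.
The spawning break sits at growth increment 49 from the umbo, so 408 − 49 = 359 growth increments formed after it.
Excluding 15 false growth increments: 359 − 15 = 344.
344 growth increments at 2 per year is 344 / 2 = 172 years.
The growth increment at the ventral margin is 1979 CE, so the spawning break dates to 1979 − 172 = 1807 CE.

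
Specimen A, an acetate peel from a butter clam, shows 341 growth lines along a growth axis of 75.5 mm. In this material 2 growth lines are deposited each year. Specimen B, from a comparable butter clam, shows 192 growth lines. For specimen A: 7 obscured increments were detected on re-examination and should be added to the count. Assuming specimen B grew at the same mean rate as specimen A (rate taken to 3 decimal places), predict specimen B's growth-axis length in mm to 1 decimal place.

41.7 mm

Specimen A: adjusted count: 341 + 7 = 348 growth lines.
Specimen A: 348 growth lines at 2 per year is 348 / 2 = 174 years.
A: Mean rate = 75.5 mm / 174 years ≈ 0.434 mm per year.
Specimen B: with 2 growth lines per year, 192 / 2 = 96 years. Length of B = 0.434 × 96 = 41.7 mm.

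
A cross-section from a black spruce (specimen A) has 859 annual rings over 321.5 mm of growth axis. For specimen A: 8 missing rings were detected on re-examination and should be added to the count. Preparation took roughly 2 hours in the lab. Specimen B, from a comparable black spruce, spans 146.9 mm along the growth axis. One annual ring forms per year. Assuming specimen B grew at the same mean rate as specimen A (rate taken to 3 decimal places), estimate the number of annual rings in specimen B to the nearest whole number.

396 annual rings

Specimen A: adjusted count: 859 + 8 = 867 annual rings.
A: Mean rate = 321.5 mm / 867 years ≈ 0.371 mm/year.
B spans 146.9 / 0.371 = 395.96 years ≈ 396 annual rings.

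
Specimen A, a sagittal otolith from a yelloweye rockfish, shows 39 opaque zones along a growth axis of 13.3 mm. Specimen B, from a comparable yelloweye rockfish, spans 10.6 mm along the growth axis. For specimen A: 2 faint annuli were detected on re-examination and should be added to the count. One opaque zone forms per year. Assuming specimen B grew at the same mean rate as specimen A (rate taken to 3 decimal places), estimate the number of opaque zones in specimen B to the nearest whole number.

33 opaque zones

Specimen A: correcting the raw count gives 39 + 2 = 41 true opaque zones.
A: 13.3 mm over 41 years gives 13.3 / 41 ≈ 0.324 mm per year.
For B, 10.6 / 0.324 = 32.72 years ≈ 33 opaque zones.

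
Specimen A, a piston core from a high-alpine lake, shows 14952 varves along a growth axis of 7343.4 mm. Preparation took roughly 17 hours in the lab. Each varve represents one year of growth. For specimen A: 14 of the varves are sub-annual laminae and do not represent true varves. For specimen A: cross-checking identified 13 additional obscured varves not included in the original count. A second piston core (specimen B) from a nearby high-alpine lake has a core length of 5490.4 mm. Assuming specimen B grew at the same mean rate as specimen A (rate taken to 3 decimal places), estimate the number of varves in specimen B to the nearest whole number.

Specimen A: correcting the raw count gives 14952 − 14 + 13 = 14951 true varves.
A: 7343.4 mm over 14951 years gives 7343.4 / 14951 ≈ 0.491 mm per year.
B spans 5490.4 / 0.491 = 11182.08 years ≈ 11182 varves.

11182 varves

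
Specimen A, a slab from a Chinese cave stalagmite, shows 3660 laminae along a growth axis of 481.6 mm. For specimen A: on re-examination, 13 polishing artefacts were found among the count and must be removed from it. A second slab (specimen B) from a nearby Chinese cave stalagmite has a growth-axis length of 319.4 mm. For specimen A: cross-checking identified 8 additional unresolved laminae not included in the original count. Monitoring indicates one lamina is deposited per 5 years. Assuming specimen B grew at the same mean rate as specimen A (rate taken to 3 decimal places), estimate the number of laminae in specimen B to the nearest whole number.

2457 laminae

Specimen A: correcting the raw count gives 3660 − 13 + 8 = 3655 true laminae.
Specimen A: 3655 laminae at 5 years each span 3655 × 5 = 18275 years.
A: Extension rate ≈ 481.6 / 18275 = 0.026 mm per year.
Specimen B: 319.4 mm / 0.026 mm per year = 12284.62 years; at 5 years per lamina that is 12284.62 / 5 ≈ 2457 laminae.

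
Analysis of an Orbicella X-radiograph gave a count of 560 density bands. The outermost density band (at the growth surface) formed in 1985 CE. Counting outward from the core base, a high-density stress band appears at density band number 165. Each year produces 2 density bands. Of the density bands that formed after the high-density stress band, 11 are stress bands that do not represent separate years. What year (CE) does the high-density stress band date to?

Between density band 165 and the growth surface there are 560 − 165 = 395 density bands.
395 − 11 false = 384 true density bands after the high-density stress band.
Dividing by 2 density bands per year: 384 / 2 = 192 years.
1985 − 192 = 1793 CE.

1793 CE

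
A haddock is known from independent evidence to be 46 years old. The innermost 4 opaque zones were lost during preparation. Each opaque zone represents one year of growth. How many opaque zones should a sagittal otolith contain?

42 opaque zones

At one opaque zone per year, 46 years correspond to 46 opaque zones.
Less the 4 uncaptured opaque zones: 46 − 4 = 42.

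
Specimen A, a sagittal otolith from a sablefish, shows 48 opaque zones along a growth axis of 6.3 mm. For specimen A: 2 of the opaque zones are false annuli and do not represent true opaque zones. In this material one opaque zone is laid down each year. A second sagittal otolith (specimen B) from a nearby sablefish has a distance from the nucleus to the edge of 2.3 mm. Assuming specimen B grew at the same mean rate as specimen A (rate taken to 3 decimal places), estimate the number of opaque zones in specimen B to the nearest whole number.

17 opaque zones

Specimen A: after corrections the count is 48 − 2 = 46 opaque zones.
A: Extension rate ≈ 6.3 / 46 = 0.137 mm/yr.
Specimen B: 2.3 mm / 0.137 mm per year = 16.79 years ≈ 17 opaque zones.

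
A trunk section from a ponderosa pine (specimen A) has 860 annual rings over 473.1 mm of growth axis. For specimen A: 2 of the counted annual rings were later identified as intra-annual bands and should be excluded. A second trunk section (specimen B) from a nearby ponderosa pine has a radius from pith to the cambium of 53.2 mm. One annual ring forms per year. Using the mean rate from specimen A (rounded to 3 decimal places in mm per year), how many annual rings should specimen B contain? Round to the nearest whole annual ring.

97 annual rings

Specimen A: correcting the raw count gives 860 − 2 = 858 true annual rings.
A: Mean rate = 473.1 mm / 858 years ≈ 0.551 mm/year.
Specimen B: 53.2 mm / 0.551 mm per year = 96.55 years ≈ 97 annual rings.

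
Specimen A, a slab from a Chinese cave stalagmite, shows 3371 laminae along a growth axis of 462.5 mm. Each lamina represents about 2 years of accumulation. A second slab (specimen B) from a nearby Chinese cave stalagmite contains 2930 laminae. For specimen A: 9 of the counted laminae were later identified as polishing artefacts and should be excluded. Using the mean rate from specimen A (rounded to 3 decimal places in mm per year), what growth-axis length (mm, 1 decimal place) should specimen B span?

Specimen A: true lamina count = 3371 − 9 = 3362.
Specimen A: at 2 years per lamina, 3362 × 2 = 6724 years.
A: 462.5 mm over 6724 years gives 462.5 / 6724 ≈ 0.069 mm per year.
Specimen B: 2930 laminae at 2 years each span 2930 × 2 = 5860 years. For B, 0.069 mm/year × 5860 years = 404.3 mm.

404.3 mm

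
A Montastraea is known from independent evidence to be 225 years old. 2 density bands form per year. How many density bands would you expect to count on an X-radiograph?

With 2 density bands per year, 225 years would produce 225 × 2 = 450 density bands.
So 450 density bands should be present.

450 density bands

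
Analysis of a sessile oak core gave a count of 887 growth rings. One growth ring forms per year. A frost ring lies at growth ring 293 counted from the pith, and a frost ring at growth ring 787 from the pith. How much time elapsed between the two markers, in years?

494 years

Separation: 787 − 293 = 494 growth rings.
That is 494 years at one growth ring per year.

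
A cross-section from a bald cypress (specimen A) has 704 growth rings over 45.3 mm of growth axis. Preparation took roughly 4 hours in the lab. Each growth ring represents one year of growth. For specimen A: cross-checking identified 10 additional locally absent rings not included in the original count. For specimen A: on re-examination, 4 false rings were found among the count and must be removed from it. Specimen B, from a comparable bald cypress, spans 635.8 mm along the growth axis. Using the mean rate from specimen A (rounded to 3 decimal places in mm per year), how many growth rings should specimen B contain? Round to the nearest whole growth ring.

Specimen A: adjusted count: 704 − 4 + 10 = 710 growth rings.
A: Extension rate ≈ 45.3 / 710 = 0.064 mm/yr.
B spans 635.8 / 0.064 = 9934.37 years ≈ 9934 growth rings.

9934 growth rings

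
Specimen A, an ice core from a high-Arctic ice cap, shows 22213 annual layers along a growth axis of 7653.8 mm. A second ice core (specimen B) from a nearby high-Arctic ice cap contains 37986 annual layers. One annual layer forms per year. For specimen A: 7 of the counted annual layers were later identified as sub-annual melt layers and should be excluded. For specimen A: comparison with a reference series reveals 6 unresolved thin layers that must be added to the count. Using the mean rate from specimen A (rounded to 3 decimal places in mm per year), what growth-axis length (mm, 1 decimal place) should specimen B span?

13105.2 mm

Specimen A: after corrections the count is 22213 − 7 + 6 = 22212 annual layers.
A: Extension rate ≈ 7653.8 / 22212 = 0.345 mm/year.
B's length ≈ 0.345 × 37986 = 13105.2 mm.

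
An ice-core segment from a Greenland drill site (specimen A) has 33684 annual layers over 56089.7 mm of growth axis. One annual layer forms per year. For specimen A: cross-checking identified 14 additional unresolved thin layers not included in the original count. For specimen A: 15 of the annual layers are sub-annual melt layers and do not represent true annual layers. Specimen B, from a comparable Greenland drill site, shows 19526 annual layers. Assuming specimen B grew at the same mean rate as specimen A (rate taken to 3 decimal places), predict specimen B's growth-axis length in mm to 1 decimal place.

32510.8 mm

Specimen A: correcting the raw count gives 33684 − 15 + 14 = 33683 true annual layers.
A: Extension rate ≈ 56089.7 / 33683 = 1.665 mm per year.
Length of B = 1.665 × 19526 = 32510.8 mm.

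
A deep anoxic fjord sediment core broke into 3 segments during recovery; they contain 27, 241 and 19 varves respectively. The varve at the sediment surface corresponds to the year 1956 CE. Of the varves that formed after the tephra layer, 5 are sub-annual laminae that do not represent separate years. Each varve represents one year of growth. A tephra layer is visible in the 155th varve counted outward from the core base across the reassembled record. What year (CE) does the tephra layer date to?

Total varves = 27 + 241 + 19 = 287.
Between varve 155 and the sediment surface there are 287 − 155 = 132 varves.
Removing the 5 false varves leaves 132 − 5 = 127 true varves beyond the tephra layer.
The varve at the sediment surface is 1956 CE, so the tephra layer dates to 1956 − 127 = 1829 CE.

1829 CE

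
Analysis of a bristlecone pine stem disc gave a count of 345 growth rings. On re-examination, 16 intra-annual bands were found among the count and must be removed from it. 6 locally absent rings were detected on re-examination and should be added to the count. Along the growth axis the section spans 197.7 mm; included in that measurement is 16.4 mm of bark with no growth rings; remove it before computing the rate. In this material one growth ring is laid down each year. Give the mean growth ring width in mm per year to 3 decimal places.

0.541 mm per year

True growth ring count = 345 − 16 + 6 = 335.
Net length = 197.7 − 16.4 = 181.3 mm.
Extension rate ≈ 181.3 / 335 = 0.541 mm per year.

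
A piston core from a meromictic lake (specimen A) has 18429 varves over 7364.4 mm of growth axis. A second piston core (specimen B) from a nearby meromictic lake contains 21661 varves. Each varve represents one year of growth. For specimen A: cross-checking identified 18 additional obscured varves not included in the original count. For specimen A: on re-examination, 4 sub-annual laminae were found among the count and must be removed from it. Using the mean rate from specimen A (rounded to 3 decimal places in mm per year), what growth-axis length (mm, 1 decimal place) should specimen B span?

8642.7 mm

Specimen A: adjusted count: 18429 − 4 + 18 = 18443 varves.
A: 7364.4 mm over 18443 years gives 7364.4 / 18443 ≈ 0.399 mm/year.
Length of B = 0.399 × 21661 = 8642.7 mm.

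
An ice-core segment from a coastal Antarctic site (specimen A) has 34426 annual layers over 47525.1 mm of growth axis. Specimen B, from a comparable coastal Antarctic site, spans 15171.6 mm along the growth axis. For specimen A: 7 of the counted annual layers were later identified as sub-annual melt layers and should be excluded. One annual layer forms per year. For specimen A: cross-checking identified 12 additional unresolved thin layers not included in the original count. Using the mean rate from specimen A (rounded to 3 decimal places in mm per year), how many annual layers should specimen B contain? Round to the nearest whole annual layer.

Specimen A: after corrections the count is 34426 − 7 + 12 = 34431 annual layers.
A: Extension rate ≈ 47525.1 / 34431 = 1.380 mm per year.
Specimen B: 15171.6 mm / 1.380 mm per year = 10993.91 years ≈ 10994 annual layers.

10994 annual layers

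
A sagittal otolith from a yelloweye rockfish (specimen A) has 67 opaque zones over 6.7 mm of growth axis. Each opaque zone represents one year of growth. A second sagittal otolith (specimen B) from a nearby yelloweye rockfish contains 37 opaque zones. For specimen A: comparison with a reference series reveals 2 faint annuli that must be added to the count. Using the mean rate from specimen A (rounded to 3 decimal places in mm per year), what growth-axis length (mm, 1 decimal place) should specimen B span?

Specimen A: true opaque zone count = 67 + 2 = 69.
A: Mean rate = 6.7 mm / 69 years ≈ 0.097 mm per year.
Length of B = 0.097 × 37 = 3.6 mm.

3.6 mm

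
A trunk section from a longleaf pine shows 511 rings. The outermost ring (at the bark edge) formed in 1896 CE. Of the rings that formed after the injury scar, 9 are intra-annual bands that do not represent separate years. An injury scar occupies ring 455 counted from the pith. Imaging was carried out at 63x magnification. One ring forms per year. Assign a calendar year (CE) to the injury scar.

1849 CE

The injury scar sits at ring 455 from the pith, so 511 − 455 = 56 rings formed after it.
Excluding 9 false rings: 56 − 9 = 47.
The ring at the bark edge is 1896 CE, so the injury scar dates to 1896 − 47 = 1849 CE.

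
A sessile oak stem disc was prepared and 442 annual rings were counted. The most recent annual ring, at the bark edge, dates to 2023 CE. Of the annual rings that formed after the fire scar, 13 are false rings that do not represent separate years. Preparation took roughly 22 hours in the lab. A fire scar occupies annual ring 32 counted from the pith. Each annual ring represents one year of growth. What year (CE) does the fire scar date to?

442 − 32 = 410 annual rings lie beyond the fire scar toward the bark edge.
Excluding 13 false annual rings: 410 − 13 = 397.
2023 − 397 = 1626 CE.

1626 CE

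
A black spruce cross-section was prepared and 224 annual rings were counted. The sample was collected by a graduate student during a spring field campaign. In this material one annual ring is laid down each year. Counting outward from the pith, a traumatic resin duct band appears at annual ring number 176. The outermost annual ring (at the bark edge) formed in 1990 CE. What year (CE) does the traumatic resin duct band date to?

224 − 176 = 48 annual rings lie beyond the traumatic resin duct band toward the bark edge.
Counting back 48 years from 1990 CE places the traumatic resin duct band in 1990 − 48 = 1942 CE.

1942 CE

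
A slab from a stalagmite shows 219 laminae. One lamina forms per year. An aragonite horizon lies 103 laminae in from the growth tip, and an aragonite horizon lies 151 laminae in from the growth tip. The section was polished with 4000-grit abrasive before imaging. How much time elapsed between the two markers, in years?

48 years

Separation: 151 − 103 = 48 laminae.
At one lamina per year, 48 years elapsed between them.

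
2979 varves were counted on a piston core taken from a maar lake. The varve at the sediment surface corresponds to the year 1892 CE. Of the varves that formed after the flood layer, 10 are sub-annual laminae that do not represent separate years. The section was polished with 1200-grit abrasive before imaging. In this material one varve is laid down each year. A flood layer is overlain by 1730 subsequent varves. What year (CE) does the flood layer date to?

There are 1730 varves younger than the flood layer.
Removing the 10 false varves leaves 1730 − 10 = 1720 true varves beyond the flood layer.
Counting back 1720 years from 1892 CE places the flood layer in 1892 − 1720 = 172 CE.

172 CE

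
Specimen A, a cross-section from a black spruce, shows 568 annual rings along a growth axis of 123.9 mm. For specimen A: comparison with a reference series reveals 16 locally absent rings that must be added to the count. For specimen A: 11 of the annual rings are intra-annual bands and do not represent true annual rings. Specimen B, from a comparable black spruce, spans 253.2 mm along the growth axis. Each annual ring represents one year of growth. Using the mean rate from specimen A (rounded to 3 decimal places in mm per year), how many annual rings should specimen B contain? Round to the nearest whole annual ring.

1172 annual rings

Specimen A: correcting the raw count gives 568 − 11 + 16 = 573 true annual rings.
A: Extension rate ≈ 123.9 / 573 = 0.216 mm per year.
Specimen B: 253.2 mm / 0.216 mm per year = 1172.22 years ≈ 1172 annual rings.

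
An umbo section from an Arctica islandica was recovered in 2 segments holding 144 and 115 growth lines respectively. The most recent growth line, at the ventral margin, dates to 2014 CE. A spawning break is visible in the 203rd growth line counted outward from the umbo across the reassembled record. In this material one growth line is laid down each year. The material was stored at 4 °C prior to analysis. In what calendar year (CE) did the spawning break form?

1958 CE

Total growth lines = 144 + 115 = 259.
Between growth line 203 and the ventral margin there are 259 − 203 = 56 growth lines.
Counting back 56 years from 2014 CE places the spawning break in 2014 − 56 = 1958 CE.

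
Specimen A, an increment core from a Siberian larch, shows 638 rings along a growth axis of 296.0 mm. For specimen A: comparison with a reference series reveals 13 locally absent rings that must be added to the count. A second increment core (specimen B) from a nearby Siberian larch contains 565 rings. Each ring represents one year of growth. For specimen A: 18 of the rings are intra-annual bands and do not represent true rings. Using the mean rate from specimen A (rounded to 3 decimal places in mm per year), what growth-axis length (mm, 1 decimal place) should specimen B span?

Specimen A: correcting the raw count gives 638 − 18 + 13 = 633 true rings.
A: Extension rate ≈ 296.0 / 633 = 0.468 mm/year.
Length of B = 0.468 × 565 = 264.4 mm.

264.4 mm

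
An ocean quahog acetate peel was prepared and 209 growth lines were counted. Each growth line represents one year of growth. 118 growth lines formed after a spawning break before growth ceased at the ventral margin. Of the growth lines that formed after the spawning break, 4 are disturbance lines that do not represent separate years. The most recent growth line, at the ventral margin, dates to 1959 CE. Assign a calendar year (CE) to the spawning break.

118 growth lines post-date the spawning break.
118 − 4 false = 114 true growth lines after the spawning break.
The growth line at the ventral margin is 1959 CE, so the spawning break dates to 1959 − 114 = 1845 CE.

1845 CE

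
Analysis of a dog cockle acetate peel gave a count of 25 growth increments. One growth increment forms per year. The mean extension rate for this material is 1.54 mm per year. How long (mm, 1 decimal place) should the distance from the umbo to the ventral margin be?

38.5 mm

25 years of growth are recorded.
Predicted length = 1.54 mm/year × 25 years = 38.5 mm.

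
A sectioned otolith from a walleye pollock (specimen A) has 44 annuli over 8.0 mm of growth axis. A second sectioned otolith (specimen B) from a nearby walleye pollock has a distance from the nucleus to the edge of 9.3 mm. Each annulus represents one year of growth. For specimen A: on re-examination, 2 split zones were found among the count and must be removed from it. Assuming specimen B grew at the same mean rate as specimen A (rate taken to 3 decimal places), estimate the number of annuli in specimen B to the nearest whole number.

Specimen A: adjusted count: 44 − 2 = 42 annuli.
A: Extension rate ≈ 8.0 / 42 = 0.190 mm/yr.
Specimen B: 9.3 mm / 0.190 mm per year = 48.95 years ≈ 49 annuli.

49 annuli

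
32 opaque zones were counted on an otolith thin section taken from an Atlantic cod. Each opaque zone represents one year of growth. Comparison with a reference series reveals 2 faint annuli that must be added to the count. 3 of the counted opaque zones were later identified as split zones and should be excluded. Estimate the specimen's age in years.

Adjusted count: 32 − 3 + 2 = 31 opaque zones.
At one opaque zone per year, that is 31 years.

31 years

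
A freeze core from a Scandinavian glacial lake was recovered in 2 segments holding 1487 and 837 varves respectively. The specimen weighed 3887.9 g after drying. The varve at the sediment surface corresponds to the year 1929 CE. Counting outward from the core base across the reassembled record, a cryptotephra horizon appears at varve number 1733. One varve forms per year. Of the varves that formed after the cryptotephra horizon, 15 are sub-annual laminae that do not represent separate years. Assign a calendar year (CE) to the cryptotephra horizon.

1353 CE

Total varves = 1487 + 837 = 2324.
2324 − 1733 = 591 varves lie beyond the cryptotephra horizon toward the sediment surface.
591 − 15 false = 576 true varves after the cryptotephra horizon.
The varve at the sediment surface is 1929 CE, so the cryptotephra horizon dates to 1929 − 576 = 1353 CE.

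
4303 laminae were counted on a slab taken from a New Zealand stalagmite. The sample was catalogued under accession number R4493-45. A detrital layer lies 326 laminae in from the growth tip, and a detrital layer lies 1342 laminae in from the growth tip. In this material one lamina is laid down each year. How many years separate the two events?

1016 yr

The two markers are separated by 1342 − 326 = 1016 laminae.
That is 1016 years at one lamina per year.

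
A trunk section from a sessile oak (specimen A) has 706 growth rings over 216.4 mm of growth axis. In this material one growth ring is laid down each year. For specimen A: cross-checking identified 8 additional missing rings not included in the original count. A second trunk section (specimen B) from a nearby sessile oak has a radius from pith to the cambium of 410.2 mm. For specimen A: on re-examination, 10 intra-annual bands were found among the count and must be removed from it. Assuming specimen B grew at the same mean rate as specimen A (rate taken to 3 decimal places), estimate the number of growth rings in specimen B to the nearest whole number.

1336 growth rings

Specimen A: after corrections the count is 706 − 10 + 8 = 704 growth rings.
A: 216.4 mm over 704 years gives 216.4 / 704 ≈ 0.307 mm/year.
Specimen B: 410.2 mm / 0.307 mm per year = 1336.16 years ≈ 1336 growth rings.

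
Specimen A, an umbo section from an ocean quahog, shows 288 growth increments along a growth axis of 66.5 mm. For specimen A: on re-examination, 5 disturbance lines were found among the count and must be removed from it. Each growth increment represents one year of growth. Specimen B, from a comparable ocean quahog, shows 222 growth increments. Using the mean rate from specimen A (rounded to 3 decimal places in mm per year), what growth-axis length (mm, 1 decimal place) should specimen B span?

Specimen A: adjusted count: 288 − 5 = 283 growth increments.
A: 66.5 mm over 283 years gives 66.5 / 283 ≈ 0.235 mm/yr.
B's length ≈ 0.235 × 222 = 52.2 mm.

52.2 mm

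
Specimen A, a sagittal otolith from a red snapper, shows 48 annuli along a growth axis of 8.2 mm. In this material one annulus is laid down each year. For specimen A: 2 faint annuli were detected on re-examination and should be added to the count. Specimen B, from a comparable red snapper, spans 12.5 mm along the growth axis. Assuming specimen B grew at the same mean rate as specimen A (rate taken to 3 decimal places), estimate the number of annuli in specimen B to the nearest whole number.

76 annuli

Specimen A: true annulus count = 48 + 2 = 50.
A: Extension rate ≈ 8.2 / 50 = 0.164 mm per year.
For B, 12.5 / 0.164 = 76.22 years ≈ 76 annuli.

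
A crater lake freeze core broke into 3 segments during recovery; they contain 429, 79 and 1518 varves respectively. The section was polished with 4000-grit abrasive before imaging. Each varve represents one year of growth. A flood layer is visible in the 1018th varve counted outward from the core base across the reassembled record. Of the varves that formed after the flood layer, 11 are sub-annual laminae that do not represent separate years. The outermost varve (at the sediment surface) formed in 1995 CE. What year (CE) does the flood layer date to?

Total varves = 429 + 79 + 1518 = 2026.
The flood layer sits at varve 1018 from the core base, so 2026 − 1018 = 1008 varves formed after it.
1008 − 11 false = 997 true varves after the flood layer.
1995 − 997 = 998 CE.

998 CE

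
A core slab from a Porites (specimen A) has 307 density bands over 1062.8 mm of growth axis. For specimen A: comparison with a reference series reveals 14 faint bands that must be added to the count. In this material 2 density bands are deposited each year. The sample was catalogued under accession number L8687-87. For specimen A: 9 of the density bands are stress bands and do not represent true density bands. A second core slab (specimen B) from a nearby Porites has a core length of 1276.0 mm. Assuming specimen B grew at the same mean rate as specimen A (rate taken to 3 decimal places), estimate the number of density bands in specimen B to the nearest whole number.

Specimen A: correcting the raw count gives 307 − 9 + 14 = 312 true density bands.
Specimen A: 312 density bands at 2 per year is 312 / 2 = 156 years.
A: Mean rate = 1062.8 mm / 156 years ≈ 6.813 mm per year.
Specimen B: 1276.0 mm / 6.813 mm per year = 187.29 years; at 2 density bands per year that is 187.29 × 2 ≈ 375 density bands.

375 density bands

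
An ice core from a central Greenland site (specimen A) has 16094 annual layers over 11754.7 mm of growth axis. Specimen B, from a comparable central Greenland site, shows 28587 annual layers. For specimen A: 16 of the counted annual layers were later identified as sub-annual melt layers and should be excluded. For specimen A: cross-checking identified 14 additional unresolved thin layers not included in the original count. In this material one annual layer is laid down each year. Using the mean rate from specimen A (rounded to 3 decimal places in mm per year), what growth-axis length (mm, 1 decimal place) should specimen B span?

20868.5 mm

Specimen A: correcting the raw count gives 16094 − 16 + 14 = 16092 true annual layers.
A: Extension rate ≈ 11754.7 / 16092 = 0.730 mm per year.
Length of B = 0.730 × 28587 = 20868.5 mm.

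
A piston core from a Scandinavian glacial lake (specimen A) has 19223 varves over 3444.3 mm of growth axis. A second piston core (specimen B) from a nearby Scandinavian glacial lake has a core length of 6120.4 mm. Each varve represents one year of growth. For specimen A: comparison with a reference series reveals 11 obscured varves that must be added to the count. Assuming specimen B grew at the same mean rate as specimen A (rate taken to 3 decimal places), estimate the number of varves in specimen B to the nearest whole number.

Specimen A: after corrections the count is 19223 + 11 = 19234 varves.
A: 3444.3 mm over 19234 years gives 3444.3 / 19234 ≈ 0.179 mm/year.
B spans 6120.4 / 0.179 = 34192.18 years ≈ 34192 varves.

34192 varves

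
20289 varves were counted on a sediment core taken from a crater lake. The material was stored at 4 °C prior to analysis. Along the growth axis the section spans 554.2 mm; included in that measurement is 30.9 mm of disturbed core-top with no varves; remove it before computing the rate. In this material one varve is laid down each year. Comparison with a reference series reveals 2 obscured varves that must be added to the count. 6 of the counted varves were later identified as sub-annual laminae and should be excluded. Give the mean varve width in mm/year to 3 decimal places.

Correcting the raw count gives 20289 − 6 + 2 = 20285 true varves.
Removing the 30.9 mm offcut leaves 554.2 − 30.9 = 523.3 mm.
Mean rate = 523.3 mm / 20285 years ≈ 0.026 mm/year.

0.026 mm/year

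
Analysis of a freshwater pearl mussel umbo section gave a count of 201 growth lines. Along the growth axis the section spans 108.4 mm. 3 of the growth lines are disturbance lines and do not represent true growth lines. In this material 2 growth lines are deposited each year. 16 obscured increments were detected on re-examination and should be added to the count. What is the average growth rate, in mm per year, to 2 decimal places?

1.01 mm per year

After corrections the count is 201 − 3 + 16 = 214 growth lines.
With 2 growth lines per year, 214 / 2 = 107 years.
108.4 mm over 107 years gives 108.4 / 107 ≈ 1.01 mm per year.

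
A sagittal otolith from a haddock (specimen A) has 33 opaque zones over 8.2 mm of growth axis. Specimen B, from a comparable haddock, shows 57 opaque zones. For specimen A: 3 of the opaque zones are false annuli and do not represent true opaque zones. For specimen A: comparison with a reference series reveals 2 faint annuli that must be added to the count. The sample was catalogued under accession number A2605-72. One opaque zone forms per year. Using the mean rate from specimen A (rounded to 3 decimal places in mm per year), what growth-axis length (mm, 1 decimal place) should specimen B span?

Specimen A: after corrections the count is 33 − 3 + 2 = 32 opaque zones.
A: Mean rate = 8.2 mm / 32 years ≈ 0.256 mm/year.
For B, 0.256 mm/year × 57 years = 14.6 mm.

14.6 mm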